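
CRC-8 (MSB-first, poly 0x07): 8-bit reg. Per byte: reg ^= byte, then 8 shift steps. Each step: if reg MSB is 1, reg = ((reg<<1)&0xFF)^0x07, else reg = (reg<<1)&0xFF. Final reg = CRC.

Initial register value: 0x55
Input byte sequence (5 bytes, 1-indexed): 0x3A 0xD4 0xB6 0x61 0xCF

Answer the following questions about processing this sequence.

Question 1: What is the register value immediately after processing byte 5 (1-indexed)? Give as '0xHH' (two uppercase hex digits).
Answer: 0x1D

Derivation:
After byte 1 (0x3A): reg=0x0A
After byte 2 (0xD4): reg=0x14
After byte 3 (0xB6): reg=0x67
After byte 4 (0x61): reg=0x12
After byte 5 (0xCF): reg=0x1D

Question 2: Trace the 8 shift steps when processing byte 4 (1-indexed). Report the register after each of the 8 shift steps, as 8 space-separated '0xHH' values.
Answer: 0x0C 0x18 0x30 0x60 0xC0 0x87 0x09 0x12

Derivation:
After byte 1 (0x3A): reg=0x0A
After byte 2 (0xD4): reg=0x14
After byte 3 (0xB6): reg=0x67
Register before byte 4: 0x67
After XOR with byte 0x61: 0x06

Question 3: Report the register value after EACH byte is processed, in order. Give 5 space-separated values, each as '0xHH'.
0x0A 0x14 0x67 0x12 0x1D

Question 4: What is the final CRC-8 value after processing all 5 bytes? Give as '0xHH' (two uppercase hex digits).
Answer: 0x1D

Derivation:
After byte 1 (0x3A): reg=0x0A
After byte 2 (0xD4): reg=0x14
After byte 3 (0xB6): reg=0x67
After byte 4 (0x61): reg=0x12
After byte 5 (0xCF): reg=0x1D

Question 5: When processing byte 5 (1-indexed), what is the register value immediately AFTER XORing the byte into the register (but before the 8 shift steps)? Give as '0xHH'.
Register before byte 5: 0x12
Byte 5: 0xCF
0x12 XOR 0xCF = 0xDD

Answer: 0xDD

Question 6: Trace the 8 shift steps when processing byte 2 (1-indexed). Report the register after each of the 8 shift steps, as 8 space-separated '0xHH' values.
After byte 1 (0x3A): reg=0x0A
Register before byte 2: 0x0A
After XOR with byte 0xD4: 0xDE

Answer: 0xBB 0x71 0xE2 0xC3 0x81 0x05 0x0A 0x14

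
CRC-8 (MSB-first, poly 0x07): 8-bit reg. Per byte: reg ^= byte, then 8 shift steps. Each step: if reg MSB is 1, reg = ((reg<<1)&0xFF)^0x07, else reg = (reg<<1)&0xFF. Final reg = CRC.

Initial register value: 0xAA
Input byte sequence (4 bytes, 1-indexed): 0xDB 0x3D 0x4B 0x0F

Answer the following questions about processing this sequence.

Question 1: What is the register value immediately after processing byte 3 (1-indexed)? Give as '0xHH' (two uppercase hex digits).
Answer: 0xEA

Derivation:
After byte 1 (0xDB): reg=0x50
After byte 2 (0x3D): reg=0x04
After byte 3 (0x4B): reg=0xEA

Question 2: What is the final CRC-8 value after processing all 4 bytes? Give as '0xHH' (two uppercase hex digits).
After byte 1 (0xDB): reg=0x50
After byte 2 (0x3D): reg=0x04
After byte 3 (0x4B): reg=0xEA
After byte 4 (0x0F): reg=0xB5

Answer: 0xB5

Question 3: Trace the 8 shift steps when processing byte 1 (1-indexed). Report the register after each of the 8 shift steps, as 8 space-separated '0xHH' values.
Answer: 0xE2 0xC3 0x81 0x05 0x0A 0x14 0x28 0x50

Derivation:
Register before byte 1: 0xAA
After XOR with byte 0xDB: 0x71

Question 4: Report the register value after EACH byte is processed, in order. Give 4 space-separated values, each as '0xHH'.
0x50 0x04 0xEA 0xB5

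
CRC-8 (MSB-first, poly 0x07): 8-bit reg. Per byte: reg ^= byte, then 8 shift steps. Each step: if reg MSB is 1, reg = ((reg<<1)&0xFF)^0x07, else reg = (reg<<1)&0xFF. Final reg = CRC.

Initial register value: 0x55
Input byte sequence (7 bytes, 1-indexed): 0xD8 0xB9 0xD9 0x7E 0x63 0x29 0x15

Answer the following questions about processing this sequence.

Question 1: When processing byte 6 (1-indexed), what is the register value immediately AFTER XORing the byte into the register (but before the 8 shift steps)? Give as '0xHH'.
Register before byte 6: 0x12
Byte 6: 0x29
0x12 XOR 0x29 = 0x3B

Answer: 0x3B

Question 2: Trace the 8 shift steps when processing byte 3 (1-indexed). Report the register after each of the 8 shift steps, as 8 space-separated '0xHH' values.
Answer: 0x47 0x8E 0x1B 0x36 0x6C 0xD8 0xB7 0x69

Derivation:
After byte 1 (0xD8): reg=0xAA
After byte 2 (0xB9): reg=0x79
Register before byte 3: 0x79
After XOR with byte 0xD9: 0xA0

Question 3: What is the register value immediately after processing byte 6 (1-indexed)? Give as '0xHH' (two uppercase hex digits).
After byte 1 (0xD8): reg=0xAA
After byte 2 (0xB9): reg=0x79
After byte 3 (0xD9): reg=0x69
After byte 4 (0x7E): reg=0x65
After byte 5 (0x63): reg=0x12
After byte 6 (0x29): reg=0xA1

Answer: 0xA1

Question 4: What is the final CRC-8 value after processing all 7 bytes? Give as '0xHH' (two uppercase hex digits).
Answer: 0x05

Derivation:
After byte 1 (0xD8): reg=0xAA
After byte 2 (0xB9): reg=0x79
After byte 3 (0xD9): reg=0x69
After byte 4 (0x7E): reg=0x65
After byte 5 (0x63): reg=0x12
After byte 6 (0x29): reg=0xA1
After byte 7 (0x15): reg=0x05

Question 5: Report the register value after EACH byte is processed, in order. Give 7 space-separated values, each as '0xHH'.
0xAA 0x79 0x69 0x65 0x12 0xA1 0x05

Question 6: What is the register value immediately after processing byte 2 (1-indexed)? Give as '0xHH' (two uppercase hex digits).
After byte 1 (0xD8): reg=0xAA
After byte 2 (0xB9): reg=0x79

Answer: 0x79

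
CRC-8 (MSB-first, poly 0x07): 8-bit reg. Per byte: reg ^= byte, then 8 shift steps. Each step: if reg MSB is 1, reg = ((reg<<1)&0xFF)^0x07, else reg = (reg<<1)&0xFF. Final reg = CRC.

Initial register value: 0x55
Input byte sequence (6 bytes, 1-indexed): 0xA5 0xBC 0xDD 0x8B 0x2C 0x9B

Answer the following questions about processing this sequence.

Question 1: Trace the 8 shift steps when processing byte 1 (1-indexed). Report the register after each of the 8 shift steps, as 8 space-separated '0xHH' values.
Register before byte 1: 0x55
After XOR with byte 0xA5: 0xF0

Answer: 0xE7 0xC9 0x95 0x2D 0x5A 0xB4 0x6F 0xDE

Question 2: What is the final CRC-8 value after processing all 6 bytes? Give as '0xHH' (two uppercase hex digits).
Answer: 0x26

Derivation:
After byte 1 (0xA5): reg=0xDE
After byte 2 (0xBC): reg=0x29
After byte 3 (0xDD): reg=0xC2
After byte 4 (0x8B): reg=0xF8
After byte 5 (0x2C): reg=0x22
After byte 6 (0x9B): reg=0x26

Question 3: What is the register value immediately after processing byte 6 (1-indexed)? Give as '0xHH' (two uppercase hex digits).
After byte 1 (0xA5): reg=0xDE
After byte 2 (0xBC): reg=0x29
After byte 3 (0xDD): reg=0xC2
After byte 4 (0x8B): reg=0xF8
After byte 5 (0x2C): reg=0x22
After byte 6 (0x9B): reg=0x26

Answer: 0x26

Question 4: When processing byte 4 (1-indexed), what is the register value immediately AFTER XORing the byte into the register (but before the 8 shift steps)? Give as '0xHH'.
Answer: 0x49

Derivation:
Register before byte 4: 0xC2
Byte 4: 0x8B
0xC2 XOR 0x8B = 0x49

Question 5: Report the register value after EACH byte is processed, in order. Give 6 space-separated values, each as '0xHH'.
0xDE 0x29 0xC2 0xF8 0x22 0x26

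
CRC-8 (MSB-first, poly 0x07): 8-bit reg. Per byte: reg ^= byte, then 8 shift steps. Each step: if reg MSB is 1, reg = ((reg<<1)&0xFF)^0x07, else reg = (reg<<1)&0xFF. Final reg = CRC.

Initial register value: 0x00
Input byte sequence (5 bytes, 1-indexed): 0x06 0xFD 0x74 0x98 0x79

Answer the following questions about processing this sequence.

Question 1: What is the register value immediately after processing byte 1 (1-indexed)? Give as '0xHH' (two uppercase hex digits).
Answer: 0x12

Derivation:
After byte 1 (0x06): reg=0x12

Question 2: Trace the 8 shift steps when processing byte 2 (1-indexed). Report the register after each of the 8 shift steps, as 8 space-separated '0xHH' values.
Answer: 0xD9 0xB5 0x6D 0xDA 0xB3 0x61 0xC2 0x83

Derivation:
After byte 1 (0x06): reg=0x12
Register before byte 2: 0x12
After XOR with byte 0xFD: 0xEF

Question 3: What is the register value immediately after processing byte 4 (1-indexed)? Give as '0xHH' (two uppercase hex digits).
After byte 1 (0x06): reg=0x12
After byte 2 (0xFD): reg=0x83
After byte 3 (0x74): reg=0xCB
After byte 4 (0x98): reg=0xBE

Answer: 0xBE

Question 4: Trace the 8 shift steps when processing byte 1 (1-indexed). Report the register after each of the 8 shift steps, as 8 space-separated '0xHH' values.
Answer: 0x0C 0x18 0x30 0x60 0xC0 0x87 0x09 0x12

Derivation:
Register before byte 1: 0x00
After XOR with byte 0x06: 0x06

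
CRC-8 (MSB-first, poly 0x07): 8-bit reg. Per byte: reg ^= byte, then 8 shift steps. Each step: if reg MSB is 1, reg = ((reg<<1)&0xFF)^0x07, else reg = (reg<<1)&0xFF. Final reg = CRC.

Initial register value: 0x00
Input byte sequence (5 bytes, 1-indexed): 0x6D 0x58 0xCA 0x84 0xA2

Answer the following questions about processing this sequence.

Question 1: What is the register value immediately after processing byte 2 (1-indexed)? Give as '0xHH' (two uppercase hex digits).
After byte 1 (0x6D): reg=0x04
After byte 2 (0x58): reg=0x93

Answer: 0x93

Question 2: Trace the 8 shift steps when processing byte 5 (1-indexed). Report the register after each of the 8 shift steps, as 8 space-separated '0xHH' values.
After byte 1 (0x6D): reg=0x04
After byte 2 (0x58): reg=0x93
After byte 3 (0xCA): reg=0x88
After byte 4 (0x84): reg=0x24
Register before byte 5: 0x24
After XOR with byte 0xA2: 0x86

Answer: 0x0B 0x16 0x2C 0x58 0xB0 0x67 0xCE 0x9B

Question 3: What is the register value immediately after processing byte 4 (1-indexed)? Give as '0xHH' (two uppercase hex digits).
After byte 1 (0x6D): reg=0x04
After byte 2 (0x58): reg=0x93
After byte 3 (0xCA): reg=0x88
After byte 4 (0x84): reg=0x24

Answer: 0x24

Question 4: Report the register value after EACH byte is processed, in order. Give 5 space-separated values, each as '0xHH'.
0x04 0x93 0x88 0x24 0x9B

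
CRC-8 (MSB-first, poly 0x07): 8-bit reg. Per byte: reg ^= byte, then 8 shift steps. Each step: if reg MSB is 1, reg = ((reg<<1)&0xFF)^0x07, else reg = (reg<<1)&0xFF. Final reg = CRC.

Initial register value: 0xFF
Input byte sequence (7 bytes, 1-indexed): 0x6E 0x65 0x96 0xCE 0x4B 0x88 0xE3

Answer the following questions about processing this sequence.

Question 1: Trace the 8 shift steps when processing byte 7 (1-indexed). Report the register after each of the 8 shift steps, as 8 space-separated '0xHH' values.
After byte 1 (0x6E): reg=0xFE
After byte 2 (0x65): reg=0xC8
After byte 3 (0x96): reg=0x9D
After byte 4 (0xCE): reg=0xBE
After byte 5 (0x4B): reg=0xC5
After byte 6 (0x88): reg=0xE4
Register before byte 7: 0xE4
After XOR with byte 0xE3: 0x07

Answer: 0x0E 0x1C 0x38 0x70 0xE0 0xC7 0x89 0x15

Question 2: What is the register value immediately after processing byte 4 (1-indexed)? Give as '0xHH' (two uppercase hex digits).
After byte 1 (0x6E): reg=0xFE
After byte 2 (0x65): reg=0xC8
After byte 3 (0x96): reg=0x9D
After byte 4 (0xCE): reg=0xBE

Answer: 0xBE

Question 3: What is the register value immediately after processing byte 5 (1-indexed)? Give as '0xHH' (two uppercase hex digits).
After byte 1 (0x6E): reg=0xFE
After byte 2 (0x65): reg=0xC8
After byte 3 (0x96): reg=0x9D
After byte 4 (0xCE): reg=0xBE
After byte 5 (0x4B): reg=0xC5

Answer: 0xC5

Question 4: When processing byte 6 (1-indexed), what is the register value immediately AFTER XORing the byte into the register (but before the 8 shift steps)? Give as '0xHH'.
Register before byte 6: 0xC5
Byte 6: 0x88
0xC5 XOR 0x88 = 0x4D

Answer: 0x4D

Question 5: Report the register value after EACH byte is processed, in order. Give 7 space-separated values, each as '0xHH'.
0xFE 0xC8 0x9D 0xBE 0xC5 0xE4 0x15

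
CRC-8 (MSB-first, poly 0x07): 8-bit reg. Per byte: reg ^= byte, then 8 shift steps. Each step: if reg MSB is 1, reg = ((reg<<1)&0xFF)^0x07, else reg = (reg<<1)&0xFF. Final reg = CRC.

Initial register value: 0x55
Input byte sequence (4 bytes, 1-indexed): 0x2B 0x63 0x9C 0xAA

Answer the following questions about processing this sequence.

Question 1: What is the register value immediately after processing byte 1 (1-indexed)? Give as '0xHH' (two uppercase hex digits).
Answer: 0x7D

Derivation:
After byte 1 (0x2B): reg=0x7D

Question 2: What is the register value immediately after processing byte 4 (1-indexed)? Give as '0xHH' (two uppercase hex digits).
Answer: 0xCC

Derivation:
After byte 1 (0x2B): reg=0x7D
After byte 2 (0x63): reg=0x5A
After byte 3 (0x9C): reg=0x5C
After byte 4 (0xAA): reg=0xCC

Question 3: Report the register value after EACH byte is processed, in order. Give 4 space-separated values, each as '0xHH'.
0x7D 0x5A 0x5C 0xCC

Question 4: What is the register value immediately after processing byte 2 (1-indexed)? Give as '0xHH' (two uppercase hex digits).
Answer: 0x5A

Derivation:
After byte 1 (0x2B): reg=0x7D
After byte 2 (0x63): reg=0x5A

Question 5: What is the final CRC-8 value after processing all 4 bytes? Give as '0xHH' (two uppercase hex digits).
After byte 1 (0x2B): reg=0x7D
After byte 2 (0x63): reg=0x5A
After byte 3 (0x9C): reg=0x5C
After byte 4 (0xAA): reg=0xCC

Answer: 0xCC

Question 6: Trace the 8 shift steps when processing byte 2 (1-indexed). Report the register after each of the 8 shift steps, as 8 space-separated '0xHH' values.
After byte 1 (0x2B): reg=0x7D
Register before byte 2: 0x7D
After XOR with byte 0x63: 0x1E

Answer: 0x3C 0x78 0xF0 0xE7 0xC9 0x95 0x2D 0x5A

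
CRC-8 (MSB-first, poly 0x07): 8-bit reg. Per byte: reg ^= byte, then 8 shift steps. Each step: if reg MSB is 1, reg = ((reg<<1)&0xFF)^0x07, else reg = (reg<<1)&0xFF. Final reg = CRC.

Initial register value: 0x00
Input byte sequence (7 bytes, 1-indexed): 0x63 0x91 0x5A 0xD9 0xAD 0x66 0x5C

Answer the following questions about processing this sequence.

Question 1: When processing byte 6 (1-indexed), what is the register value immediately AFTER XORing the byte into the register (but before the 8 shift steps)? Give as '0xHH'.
Answer: 0xC2

Derivation:
Register before byte 6: 0xA4
Byte 6: 0x66
0xA4 XOR 0x66 = 0xC2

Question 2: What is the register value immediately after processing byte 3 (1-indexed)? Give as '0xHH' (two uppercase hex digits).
After byte 1 (0x63): reg=0x2E
After byte 2 (0x91): reg=0x34
After byte 3 (0x5A): reg=0x0D

Answer: 0x0D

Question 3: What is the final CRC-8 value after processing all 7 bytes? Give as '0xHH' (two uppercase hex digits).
After byte 1 (0x63): reg=0x2E
After byte 2 (0x91): reg=0x34
After byte 3 (0x5A): reg=0x0D
After byte 4 (0xD9): reg=0x22
After byte 5 (0xAD): reg=0xA4
After byte 6 (0x66): reg=0x40
After byte 7 (0x5C): reg=0x54

Answer: 0x54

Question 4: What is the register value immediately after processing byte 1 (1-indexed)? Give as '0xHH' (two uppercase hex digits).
Answer: 0x2E

Derivation:
After byte 1 (0x63): reg=0x2E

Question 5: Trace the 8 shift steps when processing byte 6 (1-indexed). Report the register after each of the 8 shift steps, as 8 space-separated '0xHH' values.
After byte 1 (0x63): reg=0x2E
After byte 2 (0x91): reg=0x34
After byte 3 (0x5A): reg=0x0D
After byte 4 (0xD9): reg=0x22
After byte 5 (0xAD): reg=0xA4
Register before byte 6: 0xA4
After XOR with byte 0x66: 0xC2

Answer: 0x83 0x01 0x02 0x04 0x08 0x10 0x20 0x40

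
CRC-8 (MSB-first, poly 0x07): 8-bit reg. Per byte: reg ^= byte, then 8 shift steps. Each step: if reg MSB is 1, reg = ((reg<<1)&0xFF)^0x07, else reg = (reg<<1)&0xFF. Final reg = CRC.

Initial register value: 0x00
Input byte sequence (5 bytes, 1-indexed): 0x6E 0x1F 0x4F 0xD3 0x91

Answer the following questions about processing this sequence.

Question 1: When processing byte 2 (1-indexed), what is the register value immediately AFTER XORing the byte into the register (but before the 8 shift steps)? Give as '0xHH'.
Register before byte 2: 0x0D
Byte 2: 0x1F
0x0D XOR 0x1F = 0x12

Answer: 0x12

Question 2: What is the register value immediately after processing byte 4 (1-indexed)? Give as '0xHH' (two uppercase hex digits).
After byte 1 (0x6E): reg=0x0D
After byte 2 (0x1F): reg=0x7E
After byte 3 (0x4F): reg=0x97
After byte 4 (0xD3): reg=0xDB

Answer: 0xDB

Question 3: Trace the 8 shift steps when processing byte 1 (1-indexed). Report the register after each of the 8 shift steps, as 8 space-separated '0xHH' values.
Register before byte 1: 0x00
After XOR with byte 0x6E: 0x6E

Answer: 0xDC 0xBF 0x79 0xF2 0xE3 0xC1 0x85 0x0D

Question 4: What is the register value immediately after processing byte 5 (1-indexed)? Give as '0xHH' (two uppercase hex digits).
Answer: 0xF1

Derivation:
After byte 1 (0x6E): reg=0x0D
After byte 2 (0x1F): reg=0x7E
After byte 3 (0x4F): reg=0x97
After byte 4 (0xD3): reg=0xDB
After byte 5 (0x91): reg=0xF1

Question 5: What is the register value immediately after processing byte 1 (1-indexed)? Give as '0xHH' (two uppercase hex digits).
After byte 1 (0x6E): reg=0x0D

Answer: 0x0D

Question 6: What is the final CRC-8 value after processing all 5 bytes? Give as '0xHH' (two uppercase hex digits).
After byte 1 (0x6E): reg=0x0D
After byte 2 (0x1F): reg=0x7E
After byte 3 (0x4F): reg=0x97
After byte 4 (0xD3): reg=0xDB
After byte 5 (0x91): reg=0xF1

Answer: 0xF1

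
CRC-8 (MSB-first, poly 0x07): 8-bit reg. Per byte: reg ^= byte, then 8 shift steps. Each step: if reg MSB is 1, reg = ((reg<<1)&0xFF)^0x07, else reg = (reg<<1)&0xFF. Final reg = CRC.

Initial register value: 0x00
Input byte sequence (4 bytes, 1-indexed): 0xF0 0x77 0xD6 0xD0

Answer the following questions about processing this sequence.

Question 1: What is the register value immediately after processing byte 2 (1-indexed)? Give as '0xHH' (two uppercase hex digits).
After byte 1 (0xF0): reg=0xDE
After byte 2 (0x77): reg=0x56

Answer: 0x56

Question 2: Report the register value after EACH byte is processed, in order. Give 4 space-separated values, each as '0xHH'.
0xDE 0x56 0x89 0x88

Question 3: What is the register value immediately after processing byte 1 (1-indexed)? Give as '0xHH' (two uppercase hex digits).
Answer: 0xDE

Derivation:
After byte 1 (0xF0): reg=0xDE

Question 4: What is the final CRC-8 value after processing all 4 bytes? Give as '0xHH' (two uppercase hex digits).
Answer: 0x88

Derivation:
After byte 1 (0xF0): reg=0xDE
After byte 2 (0x77): reg=0x56
After byte 3 (0xD6): reg=0x89
After byte 4 (0xD0): reg=0x88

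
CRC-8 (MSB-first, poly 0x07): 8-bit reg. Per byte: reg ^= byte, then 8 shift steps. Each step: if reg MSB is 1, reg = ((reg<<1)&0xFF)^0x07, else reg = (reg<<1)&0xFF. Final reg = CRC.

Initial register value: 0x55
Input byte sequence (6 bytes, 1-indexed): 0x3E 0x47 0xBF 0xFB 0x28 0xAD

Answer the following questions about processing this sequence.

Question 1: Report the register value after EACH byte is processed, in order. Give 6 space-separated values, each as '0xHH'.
0x16 0xB0 0x2D 0x2C 0x1C 0x1E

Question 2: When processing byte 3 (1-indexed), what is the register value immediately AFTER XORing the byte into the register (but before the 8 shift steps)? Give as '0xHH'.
Answer: 0x0F

Derivation:
Register before byte 3: 0xB0
Byte 3: 0xBF
0xB0 XOR 0xBF = 0x0F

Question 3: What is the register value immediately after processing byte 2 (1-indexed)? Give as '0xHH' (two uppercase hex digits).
Answer: 0xB0

Derivation:
After byte 1 (0x3E): reg=0x16
After byte 2 (0x47): reg=0xB0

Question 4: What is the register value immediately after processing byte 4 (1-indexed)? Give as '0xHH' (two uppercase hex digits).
After byte 1 (0x3E): reg=0x16
After byte 2 (0x47): reg=0xB0
After byte 3 (0xBF): reg=0x2D
After byte 4 (0xFB): reg=0x2C

Answer: 0x2C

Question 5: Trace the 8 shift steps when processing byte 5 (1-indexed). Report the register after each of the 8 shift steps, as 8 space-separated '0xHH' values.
Answer: 0x08 0x10 0x20 0x40 0x80 0x07 0x0E 0x1C

Derivation:
After byte 1 (0x3E): reg=0x16
After byte 2 (0x47): reg=0xB0
After byte 3 (0xBF): reg=0x2D
After byte 4 (0xFB): reg=0x2C
Register before byte 5: 0x2C
After XOR with byte 0x28: 0x04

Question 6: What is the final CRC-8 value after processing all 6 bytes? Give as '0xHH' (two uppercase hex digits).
After byte 1 (0x3E): reg=0x16
After byte 2 (0x47): reg=0xB0
After byte 3 (0xBF): reg=0x2D
After byte 4 (0xFB): reg=0x2C
After byte 5 (0x28): reg=0x1C
After byte 6 (0xAD): reg=0x1E

Answer: 0x1E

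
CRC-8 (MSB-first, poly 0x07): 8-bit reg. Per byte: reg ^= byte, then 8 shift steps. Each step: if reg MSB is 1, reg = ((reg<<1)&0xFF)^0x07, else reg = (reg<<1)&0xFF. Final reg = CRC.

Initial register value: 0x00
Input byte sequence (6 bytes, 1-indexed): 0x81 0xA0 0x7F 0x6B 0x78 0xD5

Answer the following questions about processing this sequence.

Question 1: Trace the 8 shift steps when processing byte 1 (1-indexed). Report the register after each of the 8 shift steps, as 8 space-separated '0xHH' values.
Register before byte 1: 0x00
After XOR with byte 0x81: 0x81

Answer: 0x05 0x0A 0x14 0x28 0x50 0xA0 0x47 0x8E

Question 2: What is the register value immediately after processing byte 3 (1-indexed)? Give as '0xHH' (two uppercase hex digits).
Answer: 0x02

Derivation:
After byte 1 (0x81): reg=0x8E
After byte 2 (0xA0): reg=0xCA
After byte 3 (0x7F): reg=0x02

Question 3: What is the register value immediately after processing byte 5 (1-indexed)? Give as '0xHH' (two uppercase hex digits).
Answer: 0x27

Derivation:
After byte 1 (0x81): reg=0x8E
After byte 2 (0xA0): reg=0xCA
After byte 3 (0x7F): reg=0x02
After byte 4 (0x6B): reg=0x18
After byte 5 (0x78): reg=0x27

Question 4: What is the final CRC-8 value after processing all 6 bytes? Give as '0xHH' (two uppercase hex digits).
Answer: 0xD0

Derivation:
After byte 1 (0x81): reg=0x8E
After byte 2 (0xA0): reg=0xCA
After byte 3 (0x7F): reg=0x02
After byte 4 (0x6B): reg=0x18
After byte 5 (0x78): reg=0x27
After byte 6 (0xD5): reg=0xD0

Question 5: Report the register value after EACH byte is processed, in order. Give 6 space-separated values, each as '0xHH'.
0x8E 0xCA 0x02 0x18 0x27 0xD0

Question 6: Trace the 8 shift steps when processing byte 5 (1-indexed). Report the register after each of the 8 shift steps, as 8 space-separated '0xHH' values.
After byte 1 (0x81): reg=0x8E
After byte 2 (0xA0): reg=0xCA
After byte 3 (0x7F): reg=0x02
After byte 4 (0x6B): reg=0x18
Register before byte 5: 0x18
After XOR with byte 0x78: 0x60

Answer: 0xC0 0x87 0x09 0x12 0x24 0x48 0x90 0x27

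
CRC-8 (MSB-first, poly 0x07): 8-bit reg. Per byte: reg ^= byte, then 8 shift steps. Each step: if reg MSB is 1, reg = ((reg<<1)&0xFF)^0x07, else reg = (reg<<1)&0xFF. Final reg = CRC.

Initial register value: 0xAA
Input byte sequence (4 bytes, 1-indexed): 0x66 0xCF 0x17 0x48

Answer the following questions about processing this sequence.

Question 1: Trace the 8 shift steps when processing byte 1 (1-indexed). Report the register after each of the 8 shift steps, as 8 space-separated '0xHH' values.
Register before byte 1: 0xAA
After XOR with byte 0x66: 0xCC

Answer: 0x9F 0x39 0x72 0xE4 0xCF 0x99 0x35 0x6A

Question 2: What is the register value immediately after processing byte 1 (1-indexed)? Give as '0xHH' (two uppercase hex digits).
After byte 1 (0x66): reg=0x6A

Answer: 0x6A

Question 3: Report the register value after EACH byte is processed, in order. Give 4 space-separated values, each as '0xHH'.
0x6A 0x72 0x3C 0x4B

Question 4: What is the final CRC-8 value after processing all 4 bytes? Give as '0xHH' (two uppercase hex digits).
After byte 1 (0x66): reg=0x6A
After byte 2 (0xCF): reg=0x72
After byte 3 (0x17): reg=0x3C
After byte 4 (0x48): reg=0x4B

Answer: 0x4B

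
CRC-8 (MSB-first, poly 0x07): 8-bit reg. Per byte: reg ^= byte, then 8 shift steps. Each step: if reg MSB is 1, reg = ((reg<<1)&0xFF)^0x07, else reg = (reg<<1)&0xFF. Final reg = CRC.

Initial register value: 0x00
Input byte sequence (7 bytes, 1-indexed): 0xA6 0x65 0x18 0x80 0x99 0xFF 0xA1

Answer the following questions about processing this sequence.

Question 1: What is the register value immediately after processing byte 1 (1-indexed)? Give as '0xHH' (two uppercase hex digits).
After byte 1 (0xA6): reg=0x7B

Answer: 0x7B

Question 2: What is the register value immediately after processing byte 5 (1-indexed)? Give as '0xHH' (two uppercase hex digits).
After byte 1 (0xA6): reg=0x7B
After byte 2 (0x65): reg=0x5A
After byte 3 (0x18): reg=0xC9
After byte 4 (0x80): reg=0xF8
After byte 5 (0x99): reg=0x20

Answer: 0x20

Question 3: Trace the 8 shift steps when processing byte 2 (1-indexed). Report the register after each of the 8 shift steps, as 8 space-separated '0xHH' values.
After byte 1 (0xA6): reg=0x7B
Register before byte 2: 0x7B
After XOR with byte 0x65: 0x1E

Answer: 0x3C 0x78 0xF0 0xE7 0xC9 0x95 0x2D 0x5A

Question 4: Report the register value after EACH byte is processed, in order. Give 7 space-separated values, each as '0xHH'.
0x7B 0x5A 0xC9 0xF8 0x20 0x13 0x17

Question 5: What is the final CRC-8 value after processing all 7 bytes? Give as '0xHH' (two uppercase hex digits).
After byte 1 (0xA6): reg=0x7B
After byte 2 (0x65): reg=0x5A
After byte 3 (0x18): reg=0xC9
After byte 4 (0x80): reg=0xF8
After byte 5 (0x99): reg=0x20
After byte 6 (0xFF): reg=0x13
After byte 7 (0xA1): reg=0x17

Answer: 0x17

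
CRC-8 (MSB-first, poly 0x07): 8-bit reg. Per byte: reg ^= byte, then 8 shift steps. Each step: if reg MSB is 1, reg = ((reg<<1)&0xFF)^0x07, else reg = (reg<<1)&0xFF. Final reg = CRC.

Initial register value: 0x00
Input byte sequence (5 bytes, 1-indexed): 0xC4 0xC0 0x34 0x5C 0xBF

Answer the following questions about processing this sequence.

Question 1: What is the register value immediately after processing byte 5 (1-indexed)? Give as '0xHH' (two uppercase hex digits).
After byte 1 (0xC4): reg=0x52
After byte 2 (0xC0): reg=0xF7
After byte 3 (0x34): reg=0x47
After byte 4 (0x5C): reg=0x41
After byte 5 (0xBF): reg=0xF4

Answer: 0xF4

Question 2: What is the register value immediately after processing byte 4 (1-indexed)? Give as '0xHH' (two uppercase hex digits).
Answer: 0x41

Derivation:
After byte 1 (0xC4): reg=0x52
After byte 2 (0xC0): reg=0xF7
After byte 3 (0x34): reg=0x47
After byte 4 (0x5C): reg=0x41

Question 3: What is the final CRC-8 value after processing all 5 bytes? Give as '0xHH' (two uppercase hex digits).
After byte 1 (0xC4): reg=0x52
After byte 2 (0xC0): reg=0xF7
After byte 3 (0x34): reg=0x47
After byte 4 (0x5C): reg=0x41
After byte 5 (0xBF): reg=0xF4

Answer: 0xF4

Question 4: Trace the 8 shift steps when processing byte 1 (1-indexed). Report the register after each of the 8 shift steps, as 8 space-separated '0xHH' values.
Answer: 0x8F 0x19 0x32 0x64 0xC8 0x97 0x29 0x52

Derivation:
Register before byte 1: 0x00
After XOR with byte 0xC4: 0xC4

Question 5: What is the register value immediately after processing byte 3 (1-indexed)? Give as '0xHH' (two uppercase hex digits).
After byte 1 (0xC4): reg=0x52
After byte 2 (0xC0): reg=0xF7
After byte 3 (0x34): reg=0x47

Answer: 0x47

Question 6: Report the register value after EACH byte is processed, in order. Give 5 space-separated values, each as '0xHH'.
0x52 0xF7 0x47 0x41 0xF4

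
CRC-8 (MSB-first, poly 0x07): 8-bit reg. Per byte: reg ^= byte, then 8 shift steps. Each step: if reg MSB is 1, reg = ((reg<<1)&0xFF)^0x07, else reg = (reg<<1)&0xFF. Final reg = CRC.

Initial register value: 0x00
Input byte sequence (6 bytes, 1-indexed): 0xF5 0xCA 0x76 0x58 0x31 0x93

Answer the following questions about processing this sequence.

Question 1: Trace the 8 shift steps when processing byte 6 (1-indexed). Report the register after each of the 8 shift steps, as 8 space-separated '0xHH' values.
Answer: 0xD0 0xA7 0x49 0x92 0x23 0x46 0x8C 0x1F

Derivation:
After byte 1 (0xF5): reg=0xC5
After byte 2 (0xCA): reg=0x2D
After byte 3 (0x76): reg=0x86
After byte 4 (0x58): reg=0x14
After byte 5 (0x31): reg=0xFB
Register before byte 6: 0xFB
After XOR with byte 0x93: 0x68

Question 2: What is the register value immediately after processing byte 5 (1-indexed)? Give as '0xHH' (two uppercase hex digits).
After byte 1 (0xF5): reg=0xC5
After byte 2 (0xCA): reg=0x2D
After byte 3 (0x76): reg=0x86
After byte 4 (0x58): reg=0x14
After byte 5 (0x31): reg=0xFB

Answer: 0xFB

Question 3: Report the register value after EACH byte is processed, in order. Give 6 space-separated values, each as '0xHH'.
0xC5 0x2D 0x86 0x14 0xFB 0x1F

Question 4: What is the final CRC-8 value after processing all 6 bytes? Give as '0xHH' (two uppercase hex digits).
After byte 1 (0xF5): reg=0xC5
After byte 2 (0xCA): reg=0x2D
After byte 3 (0x76): reg=0x86
After byte 4 (0x58): reg=0x14
After byte 5 (0x31): reg=0xFB
After byte 6 (0x93): reg=0x1F

Answer: 0x1F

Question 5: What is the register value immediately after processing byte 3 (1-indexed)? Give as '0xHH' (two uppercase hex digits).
Answer: 0x86

Derivation:
After byte 1 (0xF5): reg=0xC5
After byte 2 (0xCA): reg=0x2D
After byte 3 (0x76): reg=0x86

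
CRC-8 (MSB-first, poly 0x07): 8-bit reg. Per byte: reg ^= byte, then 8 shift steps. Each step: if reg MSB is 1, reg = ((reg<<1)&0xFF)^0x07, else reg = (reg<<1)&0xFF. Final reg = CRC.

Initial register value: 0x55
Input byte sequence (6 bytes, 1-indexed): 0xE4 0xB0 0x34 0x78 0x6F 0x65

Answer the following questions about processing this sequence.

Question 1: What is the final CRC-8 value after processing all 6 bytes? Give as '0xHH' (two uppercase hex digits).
After byte 1 (0xE4): reg=0x1E
After byte 2 (0xB0): reg=0x43
After byte 3 (0x34): reg=0x42
After byte 4 (0x78): reg=0xA6
After byte 5 (0x6F): reg=0x71
After byte 6 (0x65): reg=0x6C

Answer: 0x6C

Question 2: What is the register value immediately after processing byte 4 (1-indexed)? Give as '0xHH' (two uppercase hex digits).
After byte 1 (0xE4): reg=0x1E
After byte 2 (0xB0): reg=0x43
After byte 3 (0x34): reg=0x42
After byte 4 (0x78): reg=0xA6

Answer: 0xA6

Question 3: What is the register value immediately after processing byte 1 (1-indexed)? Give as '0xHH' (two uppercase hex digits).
Answer: 0x1E

Derivation:
After byte 1 (0xE4): reg=0x1E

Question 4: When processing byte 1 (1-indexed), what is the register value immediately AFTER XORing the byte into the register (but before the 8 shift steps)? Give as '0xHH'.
Register before byte 1: 0x55
Byte 1: 0xE4
0x55 XOR 0xE4 = 0xB1

Answer: 0xB1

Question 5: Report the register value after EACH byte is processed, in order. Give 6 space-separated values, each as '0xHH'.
0x1E 0x43 0x42 0xA6 0x71 0x6C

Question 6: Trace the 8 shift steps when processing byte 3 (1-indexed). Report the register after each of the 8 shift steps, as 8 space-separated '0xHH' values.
Answer: 0xEE 0xDB 0xB1 0x65 0xCA 0x93 0x21 0x42

Derivation:
After byte 1 (0xE4): reg=0x1E
After byte 2 (0xB0): reg=0x43
Register before byte 3: 0x43
After XOR with byte 0x34: 0x77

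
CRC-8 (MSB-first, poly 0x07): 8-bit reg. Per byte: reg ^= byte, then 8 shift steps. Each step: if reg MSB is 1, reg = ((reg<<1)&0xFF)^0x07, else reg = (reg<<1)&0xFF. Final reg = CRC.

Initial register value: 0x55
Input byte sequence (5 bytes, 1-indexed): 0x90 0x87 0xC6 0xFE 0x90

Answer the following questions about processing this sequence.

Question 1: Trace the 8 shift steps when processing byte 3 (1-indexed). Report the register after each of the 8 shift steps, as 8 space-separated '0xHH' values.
After byte 1 (0x90): reg=0x55
After byte 2 (0x87): reg=0x30
Register before byte 3: 0x30
After XOR with byte 0xC6: 0xF6

Answer: 0xEB 0xD1 0xA5 0x4D 0x9A 0x33 0x66 0xCC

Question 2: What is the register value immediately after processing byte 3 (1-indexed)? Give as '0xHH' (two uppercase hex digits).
Answer: 0xCC

Derivation:
After byte 1 (0x90): reg=0x55
After byte 2 (0x87): reg=0x30
After byte 3 (0xC6): reg=0xCC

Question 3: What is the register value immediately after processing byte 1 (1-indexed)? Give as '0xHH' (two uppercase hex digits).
After byte 1 (0x90): reg=0x55

Answer: 0x55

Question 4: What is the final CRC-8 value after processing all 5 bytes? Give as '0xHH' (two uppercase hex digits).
After byte 1 (0x90): reg=0x55
After byte 2 (0x87): reg=0x30
After byte 3 (0xC6): reg=0xCC
After byte 4 (0xFE): reg=0x9E
After byte 5 (0x90): reg=0x2A

Answer: 0x2A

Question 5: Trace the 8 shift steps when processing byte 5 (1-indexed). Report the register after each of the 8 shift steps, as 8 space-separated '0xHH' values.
Answer: 0x1C 0x38 0x70 0xE0 0xC7 0x89 0x15 0x2A

Derivation:
After byte 1 (0x90): reg=0x55
After byte 2 (0x87): reg=0x30
After byte 3 (0xC6): reg=0xCC
After byte 4 (0xFE): reg=0x9E
Register before byte 5: 0x9E
After XOR with byte 0x90: 0x0E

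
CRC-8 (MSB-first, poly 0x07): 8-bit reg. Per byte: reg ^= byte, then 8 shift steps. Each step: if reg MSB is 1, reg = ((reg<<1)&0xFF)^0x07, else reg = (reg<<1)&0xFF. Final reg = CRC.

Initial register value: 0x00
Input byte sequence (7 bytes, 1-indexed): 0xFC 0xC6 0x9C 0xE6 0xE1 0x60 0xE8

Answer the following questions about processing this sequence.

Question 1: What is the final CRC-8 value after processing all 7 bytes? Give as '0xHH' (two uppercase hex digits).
After byte 1 (0xFC): reg=0xFA
After byte 2 (0xC6): reg=0xB4
After byte 3 (0x9C): reg=0xD8
After byte 4 (0xE6): reg=0xBA
After byte 5 (0xE1): reg=0x86
After byte 6 (0x60): reg=0xBC
After byte 7 (0xE8): reg=0xAB

Answer: 0xAB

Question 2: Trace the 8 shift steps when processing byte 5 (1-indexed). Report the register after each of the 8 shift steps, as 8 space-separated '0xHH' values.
After byte 1 (0xFC): reg=0xFA
After byte 2 (0xC6): reg=0xB4
After byte 3 (0x9C): reg=0xD8
After byte 4 (0xE6): reg=0xBA
Register before byte 5: 0xBA
After XOR with byte 0xE1: 0x5B

Answer: 0xB6 0x6B 0xD6 0xAB 0x51 0xA2 0x43 0x86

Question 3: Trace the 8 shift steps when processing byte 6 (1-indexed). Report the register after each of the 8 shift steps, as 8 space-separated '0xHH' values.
Answer: 0xCB 0x91 0x25 0x4A 0x94 0x2F 0x5E 0xBC

Derivation:
After byte 1 (0xFC): reg=0xFA
After byte 2 (0xC6): reg=0xB4
After byte 3 (0x9C): reg=0xD8
After byte 4 (0xE6): reg=0xBA
After byte 5 (0xE1): reg=0x86
Register before byte 6: 0x86
After XOR with byte 0x60: 0xE6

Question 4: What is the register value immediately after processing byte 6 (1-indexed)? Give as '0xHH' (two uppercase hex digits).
Answer: 0xBC

Derivation:
After byte 1 (0xFC): reg=0xFA
After byte 2 (0xC6): reg=0xB4
After byte 3 (0x9C): reg=0xD8
After byte 4 (0xE6): reg=0xBA
After byte 5 (0xE1): reg=0x86
After byte 6 (0x60): reg=0xBC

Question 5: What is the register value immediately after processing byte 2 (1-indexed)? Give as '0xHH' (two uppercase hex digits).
Answer: 0xB4

Derivation:
After byte 1 (0xFC): reg=0xFA
After byte 2 (0xC6): reg=0xB4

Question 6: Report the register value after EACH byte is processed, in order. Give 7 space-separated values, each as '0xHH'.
0xFA 0xB4 0xD8 0xBA 0x86 0xBC 0xAB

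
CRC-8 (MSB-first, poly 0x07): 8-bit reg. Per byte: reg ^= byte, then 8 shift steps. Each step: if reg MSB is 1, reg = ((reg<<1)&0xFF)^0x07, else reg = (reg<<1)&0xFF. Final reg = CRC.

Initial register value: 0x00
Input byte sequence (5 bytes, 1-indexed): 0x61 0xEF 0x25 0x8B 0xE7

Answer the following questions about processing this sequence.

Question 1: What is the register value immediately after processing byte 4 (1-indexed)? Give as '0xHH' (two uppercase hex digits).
Answer: 0x9D

Derivation:
After byte 1 (0x61): reg=0x20
After byte 2 (0xEF): reg=0x63
After byte 3 (0x25): reg=0xD5
After byte 4 (0x8B): reg=0x9D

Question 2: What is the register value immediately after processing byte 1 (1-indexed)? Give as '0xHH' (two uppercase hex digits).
After byte 1 (0x61): reg=0x20

Answer: 0x20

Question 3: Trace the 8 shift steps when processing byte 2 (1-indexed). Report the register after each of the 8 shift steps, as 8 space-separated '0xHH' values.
Answer: 0x99 0x35 0x6A 0xD4 0xAF 0x59 0xB2 0x63

Derivation:
After byte 1 (0x61): reg=0x20
Register before byte 2: 0x20
After XOR with byte 0xEF: 0xCF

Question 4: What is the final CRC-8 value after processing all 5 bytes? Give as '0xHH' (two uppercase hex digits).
Answer: 0x61

Derivation:
After byte 1 (0x61): reg=0x20
After byte 2 (0xEF): reg=0x63
After byte 3 (0x25): reg=0xD5
After byte 4 (0x8B): reg=0x9D
After byte 5 (0xE7): reg=0x61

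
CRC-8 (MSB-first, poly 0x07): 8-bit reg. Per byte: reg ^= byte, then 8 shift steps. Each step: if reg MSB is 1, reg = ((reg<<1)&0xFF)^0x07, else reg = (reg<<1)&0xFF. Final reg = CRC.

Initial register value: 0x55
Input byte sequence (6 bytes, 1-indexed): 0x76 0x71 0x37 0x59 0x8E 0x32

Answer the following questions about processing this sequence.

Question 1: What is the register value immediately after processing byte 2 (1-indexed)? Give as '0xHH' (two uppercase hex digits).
Answer: 0xC1

Derivation:
After byte 1 (0x76): reg=0xE9
After byte 2 (0x71): reg=0xC1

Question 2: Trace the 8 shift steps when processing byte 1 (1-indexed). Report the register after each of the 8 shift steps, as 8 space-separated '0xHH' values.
Register before byte 1: 0x55
After XOR with byte 0x76: 0x23

Answer: 0x46 0x8C 0x1F 0x3E 0x7C 0xF8 0xF7 0xE9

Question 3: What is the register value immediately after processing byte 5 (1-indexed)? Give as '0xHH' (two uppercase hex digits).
After byte 1 (0x76): reg=0xE9
After byte 2 (0x71): reg=0xC1
After byte 3 (0x37): reg=0xCC
After byte 4 (0x59): reg=0xE2
After byte 5 (0x8E): reg=0x03

Answer: 0x03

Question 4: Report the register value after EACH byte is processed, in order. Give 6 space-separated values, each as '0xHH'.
0xE9 0xC1 0xCC 0xE2 0x03 0x97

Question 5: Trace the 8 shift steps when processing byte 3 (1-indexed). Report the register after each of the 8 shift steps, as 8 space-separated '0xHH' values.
After byte 1 (0x76): reg=0xE9
After byte 2 (0x71): reg=0xC1
Register before byte 3: 0xC1
After XOR with byte 0x37: 0xF6

Answer: 0xEB 0xD1 0xA5 0x4D 0x9A 0x33 0x66 0xCC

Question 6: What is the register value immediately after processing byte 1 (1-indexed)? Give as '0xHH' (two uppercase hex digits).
Answer: 0xE9

Derivation:
After byte 1 (0x76): reg=0xE9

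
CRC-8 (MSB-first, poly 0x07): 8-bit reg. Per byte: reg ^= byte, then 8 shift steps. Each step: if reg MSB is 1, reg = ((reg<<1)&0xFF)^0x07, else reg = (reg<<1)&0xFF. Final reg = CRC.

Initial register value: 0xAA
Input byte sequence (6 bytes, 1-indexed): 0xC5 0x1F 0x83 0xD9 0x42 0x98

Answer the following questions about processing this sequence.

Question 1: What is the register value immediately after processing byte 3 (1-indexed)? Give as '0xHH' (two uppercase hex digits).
After byte 1 (0xC5): reg=0x0A
After byte 2 (0x1F): reg=0x6B
After byte 3 (0x83): reg=0x96

Answer: 0x96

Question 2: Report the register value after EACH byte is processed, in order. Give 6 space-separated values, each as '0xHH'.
0x0A 0x6B 0x96 0xEA 0x51 0x71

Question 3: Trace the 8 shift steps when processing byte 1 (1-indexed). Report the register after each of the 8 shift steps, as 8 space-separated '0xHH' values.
Answer: 0xDE 0xBB 0x71 0xE2 0xC3 0x81 0x05 0x0A

Derivation:
Register before byte 1: 0xAA
After XOR with byte 0xC5: 0x6F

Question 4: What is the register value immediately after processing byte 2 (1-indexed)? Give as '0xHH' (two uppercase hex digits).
Answer: 0x6B

Derivation:
After byte 1 (0xC5): reg=0x0A
After byte 2 (0x1F): reg=0x6B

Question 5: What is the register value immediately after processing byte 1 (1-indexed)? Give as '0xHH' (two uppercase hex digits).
After byte 1 (0xC5): reg=0x0A

Answer: 0x0A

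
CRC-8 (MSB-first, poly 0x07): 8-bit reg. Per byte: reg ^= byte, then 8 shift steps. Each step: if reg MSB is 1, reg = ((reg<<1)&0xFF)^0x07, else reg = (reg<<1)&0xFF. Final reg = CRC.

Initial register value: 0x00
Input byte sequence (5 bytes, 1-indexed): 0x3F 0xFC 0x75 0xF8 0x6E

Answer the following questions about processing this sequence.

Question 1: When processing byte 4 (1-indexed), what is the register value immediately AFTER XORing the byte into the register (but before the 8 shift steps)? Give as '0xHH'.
Answer: 0xFA

Derivation:
Register before byte 4: 0x02
Byte 4: 0xF8
0x02 XOR 0xF8 = 0xFA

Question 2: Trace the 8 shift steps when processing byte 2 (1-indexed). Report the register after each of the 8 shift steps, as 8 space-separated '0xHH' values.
After byte 1 (0x3F): reg=0xBD
Register before byte 2: 0xBD
After XOR with byte 0xFC: 0x41

Answer: 0x82 0x03 0x06 0x0C 0x18 0x30 0x60 0xC0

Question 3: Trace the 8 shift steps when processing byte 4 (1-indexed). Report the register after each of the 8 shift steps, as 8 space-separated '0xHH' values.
After byte 1 (0x3F): reg=0xBD
After byte 2 (0xFC): reg=0xC0
After byte 3 (0x75): reg=0x02
Register before byte 4: 0x02
After XOR with byte 0xF8: 0xFA

Answer: 0xF3 0xE1 0xC5 0x8D 0x1D 0x3A 0x74 0xE8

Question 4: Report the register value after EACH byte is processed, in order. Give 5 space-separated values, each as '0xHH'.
0xBD 0xC0 0x02 0xE8 0x9B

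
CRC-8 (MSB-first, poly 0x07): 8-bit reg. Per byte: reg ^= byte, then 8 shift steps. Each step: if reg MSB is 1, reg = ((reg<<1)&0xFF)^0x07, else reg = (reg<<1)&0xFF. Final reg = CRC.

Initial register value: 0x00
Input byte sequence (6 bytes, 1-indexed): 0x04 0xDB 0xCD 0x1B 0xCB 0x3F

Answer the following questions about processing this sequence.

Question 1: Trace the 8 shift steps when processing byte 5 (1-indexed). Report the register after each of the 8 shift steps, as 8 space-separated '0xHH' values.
After byte 1 (0x04): reg=0x1C
After byte 2 (0xDB): reg=0x5B
After byte 3 (0xCD): reg=0xEB
After byte 4 (0x1B): reg=0xDE
Register before byte 5: 0xDE
After XOR with byte 0xCB: 0x15

Answer: 0x2A 0x54 0xA8 0x57 0xAE 0x5B 0xB6 0x6B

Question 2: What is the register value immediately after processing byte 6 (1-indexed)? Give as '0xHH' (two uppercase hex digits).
Answer: 0xAB

Derivation:
After byte 1 (0x04): reg=0x1C
After byte 2 (0xDB): reg=0x5B
After byte 3 (0xCD): reg=0xEB
After byte 4 (0x1B): reg=0xDE
After byte 5 (0xCB): reg=0x6B
After byte 6 (0x3F): reg=0xAB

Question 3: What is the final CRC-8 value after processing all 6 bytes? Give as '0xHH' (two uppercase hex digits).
After byte 1 (0x04): reg=0x1C
After byte 2 (0xDB): reg=0x5B
After byte 3 (0xCD): reg=0xEB
After byte 4 (0x1B): reg=0xDE
After byte 5 (0xCB): reg=0x6B
After byte 6 (0x3F): reg=0xAB

Answer: 0xAB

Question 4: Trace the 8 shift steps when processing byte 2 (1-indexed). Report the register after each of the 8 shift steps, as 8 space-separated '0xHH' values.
Answer: 0x89 0x15 0x2A 0x54 0xA8 0x57 0xAE 0x5B

Derivation:
After byte 1 (0x04): reg=0x1C
Register before byte 2: 0x1C
After XOR with byte 0xDB: 0xC7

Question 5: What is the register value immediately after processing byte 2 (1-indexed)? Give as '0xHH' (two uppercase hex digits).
Answer: 0x5B

Derivation:
After byte 1 (0x04): reg=0x1C
After byte 2 (0xDB): reg=0x5B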